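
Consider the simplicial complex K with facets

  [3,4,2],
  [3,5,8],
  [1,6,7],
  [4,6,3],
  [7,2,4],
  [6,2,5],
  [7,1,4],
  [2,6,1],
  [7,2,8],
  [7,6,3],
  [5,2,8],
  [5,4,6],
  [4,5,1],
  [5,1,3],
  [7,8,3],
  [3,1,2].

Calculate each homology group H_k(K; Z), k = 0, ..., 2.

H_0 = Z,  H_1 = Z^2,  H_2 = Z.

Fix the vertex order 1 < 2 < 3 < 4 < 5 < 6 < 7 < 8 and write every simplex with vertices in increasing order. Then dim K = 2 and the simplices of K are:

  0-simplices (8): [1], [2], [3], [4], [5], [6], [7], [8]
  1-simplices (24): (24 of them)
  2-simplices (16): [1,2,3], [1,2,6], [1,3,5], [1,4,5], [1,4,7], [1,6,7], [2,3,4], [2,4,7], [2,5,6], [2,5,8], [2,7,8], [3,4,6], [3,5,8], [3,6,7], [3,7,8], [4,5,6]

so the chain groups are C_0 ≅ Z^8, C_1 ≅ Z^24, C_2 ≅ Z^16.

∂_1: C_1 → C_0 sends each edge [p,q] (with p < q) to q − p.
This gives a 8×24 integer matrix of rank 7; reducing to Smith normal form yields diagonal entries (1,1,1,1,1,1,1).

The boundary map ∂_2: C_2 → C_1 acts by ∂[p,q,r] = [q,r] − [p,r] + [p,q]. For instance
  ∂[3,5,8] = [5,8] − [3,8] + [3,5],
  ∂[3,7,8] = [7,8] − [3,8] + [3,7].
As a 24×16 matrix over Z this has rank 15, with invariant factors (1,1,1,1,1,1,1,1,1,1,1,1,1,1,1).

Computing H_k = (kernel of ∂_k) / (image of ∂_{k+1}):

  H_0: rank C_0 − rank ∂_1 = 8 − 7 = 1, and the invariant factors of ∂_1 are all 1, so H_0 ≅ Z.
  H_1: rank ker ∂_1 − rank ∂_2 = (24 − 7) − 15 = 2, and the invariant factors of ∂_2 are all 1, so H_1 ≅ Z^2.
  H_2: rank ker ∂_2 − rank ∂_3 = (16 − 15) − 0 = 1, and there is no ∂_3, so H_2 ≅ Z.

As a check, the Euler characteristic is 8 − 24 + 16 = 0, which agrees with 1 − 2 + 1 = 0.
(K is a triangulation of the torus T^2.)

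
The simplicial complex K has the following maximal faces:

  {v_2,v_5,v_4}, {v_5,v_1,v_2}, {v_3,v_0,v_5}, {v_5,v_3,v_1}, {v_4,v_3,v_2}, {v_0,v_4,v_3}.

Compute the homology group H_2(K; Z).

H_2 = 0.

Order the vertices as v_0 < v_1 < v_2 < v_3 < v_4 < v_5. Listing each simplex with vertices in this order, K has dimension 2 with simplices:

  0-simplices (6): [v_0], [v_1], [v_2], [v_3], [v_4], [v_5]
  1-simplices (12): [v_0,v_3], [v_0,v_4], [v_0,v_5], [v_1,v_2], [v_1,v_3], [v_1,v_5], [v_2,v_3], [v_2,v_4], [v_2,v_5], [v_3,v_4], [v_3,v_5], [v_4,v_5]
  2-simplices (6): [v_0,v_3,v_4], [v_0,v_3,v_5], [v_1,v_2,v_5], [v_1,v_3,v_5], [v_2,v_3,v_4], [v_2,v_4,v_5]

so the chain groups are C_0 ≅ Z^6, C_1 ≅ Z^12, C_2 ≅ Z^6.

∂_1: C_1 → C_0 is given by ∂[p,q] = [q] − [p].
This gives a 6×12 integer matrix of rank 5; reducing to Smith normal form yields diagonal entries (1,1,1,1,1).

∂_2: C_2 → C_1 maps a triangle to the signed sum of its edges. For instance
  ∂[v_0,v_3,v_5] = [v_3,v_5] − [v_0,v_5] + [v_0,v_3],
  ∂[v_0,v_3,v_4] = [v_3,v_4] − [v_0,v_4] + [v_0,v_3].
This gives a 12×6 integer matrix of rank 6; reducing to Smith normal form yields diagonal entries (1,1,1,1,1,1).

Reading off H_k = ker ∂_k / im ∂_{k+1}:

  H_2: rank ker ∂_2 − rank ∂_3 = (6 − 6) − 0 = 0, and there is no ∂_3, so H_2 = 0.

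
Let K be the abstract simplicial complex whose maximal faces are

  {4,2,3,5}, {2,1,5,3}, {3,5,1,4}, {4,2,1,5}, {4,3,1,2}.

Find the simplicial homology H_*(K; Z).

K has 5 vertices, 10 edges, 10 triangles, 5 3-simplices.
rank ∂_0 = 0, rank ∂_1 = 4 ⇒ b_0 = 5 − 0 − 4 = 1; all invariant factors of ∂_1 are 1 so no torsion. So H_0 ≅ Z.
rank ∂_1 = 4, rank ∂_2 = 6 ⇒ b_1 = 10 − 4 − 6 = 0; all invariant factors of ∂_2 are 1 so no torsion. So H_1 ≅ 0.
rank ∂_2 = 6, rank ∂_3 = 4 ⇒ b_2 = 10 − 6 − 4 = 0; all invariant factors of ∂_3 are 1 so no torsion. So H_2 ≅ 0.
rank ∂_3 = 4, rank ∂_4 = 0 ⇒ b_3 = 5 − 4 − 0 = 1. So H_3 ≅ Z.

H_0 = Z,  H_1 = 0,  H_2 = 0,  H_3 = Z.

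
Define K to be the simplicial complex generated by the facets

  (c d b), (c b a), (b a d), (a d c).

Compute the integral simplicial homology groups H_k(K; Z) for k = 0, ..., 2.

K has 4 vertices, 6 edges, 4 triangles.
rank ∂_0 = 0, rank ∂_1 = 3 ⇒ b_0 = 4 − 0 − 3 = 1; all invariant factors of ∂_1 are 1 so no torsion. So H_0 = Z.
rank ∂_1 = 3, rank ∂_2 = 3 ⇒ b_1 = 6 − 3 − 3 = 0; all invariant factors of ∂_2 are 1 so no torsion. So H_1 = 0.
rank ∂_2 = 3, rank ∂_3 = 0 ⇒ b_2 = 4 − 3 − 0 = 1. So H_2 = Z.

H_0 = Z,  H_1 = 0,  H_2 = Z.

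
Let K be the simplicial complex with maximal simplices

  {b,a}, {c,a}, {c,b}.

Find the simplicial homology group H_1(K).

H_1 = Z.

We work with the vertex ordering a < b < c. The simplices of K, each written with vertices in increasing order, are:

  0-simplices (3): a, b, c
  1-simplices (3): ab, ac, bc

so the chain groups are C_0 ≅ Z^3, C_1 ≅ Z^3.

Boundary ∂_1: C_1 → C_0 maps an edge to its endpoints' difference, ∂[p,q] = q − p. For instance
  ∂ac = c − a.
The 3×3 boundary matrix has rank 2 and Smith normal form diag(1,1).

Computing H_k = (kernel of ∂_k) / (image of ∂_{k+1}):

  H_1: rank ker ∂_1 − rank ∂_2 = (3 − 2) − 0 = 1, and there is no ∂_2, so H_1 = Z.

(K is a triangulation of the circle S^1.)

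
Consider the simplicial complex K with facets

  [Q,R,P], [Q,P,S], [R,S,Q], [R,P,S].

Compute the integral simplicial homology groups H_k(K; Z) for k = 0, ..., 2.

H_0 ≅ Z,  H_1 = 0,  H_2 ≅ Z.

K has 4 vertices, 6 edges, 4 triangles.
rank ∂_0 = 0, rank ∂_1 = 3 ⇒ b_0 = 4 − 0 − 3 = 1; all invariant factors of ∂_1 are 1 so no torsion. So H_0 = Z.
rank ∂_1 = 3, rank ∂_2 = 3 ⇒ b_1 = 6 − 3 − 3 = 0; all invariant factors of ∂_2 are 1 so no torsion. So H_1 = 0.
rank ∂_2 = 3, rank ∂_3 = 0 ⇒ b_2 = 4 − 3 − 0 = 1. So H_2 = Z.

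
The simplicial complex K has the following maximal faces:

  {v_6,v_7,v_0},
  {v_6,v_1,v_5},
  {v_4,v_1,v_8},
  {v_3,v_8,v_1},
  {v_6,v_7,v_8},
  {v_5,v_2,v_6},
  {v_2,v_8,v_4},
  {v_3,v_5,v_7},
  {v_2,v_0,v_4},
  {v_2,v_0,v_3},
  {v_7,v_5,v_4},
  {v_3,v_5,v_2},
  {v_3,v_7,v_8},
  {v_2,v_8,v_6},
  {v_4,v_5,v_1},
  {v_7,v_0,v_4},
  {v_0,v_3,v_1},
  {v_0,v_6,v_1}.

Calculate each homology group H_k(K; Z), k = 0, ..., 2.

Fix the vertex order v_0 < v_1 < v_2 < v_3 < v_4 < v_5 < v_6 < v_7 < v_8 and write every simplex with vertices in increasing order. Then dim K = 2 and the simplices of K are:

  0-simplices (9): [v_0], [v_1], [v_2], [v_3], [v_4], [v_5], [v_6], [v_7], [v_8]
  1-simplices (27): (27 of them)
  2-simplices (18): (18 of them)

Hence C_0 ≅ Z^9, C_1 ≅ Z^27, C_2 ≅ Z^18.

Boundary ∂_1: C_1 → C_0 maps an edge to its endpoints' difference, ∂[p,q] = q − p. For instance
  ∂[v_6,v_8] = [v_8] − [v_6].
As a 9×27 matrix over Z this has rank 8, with invariant factors (1,1,1,1,1,1,1,1).

The boundary map ∂_2: C_2 → C_1 acts by ∂[p,q,r] = [q,r] − [p,r] + [p,q]. For instance
  ∂[v_3,v_7,v_8] = [v_7,v_8] − [v_3,v_8] + [v_3,v_7],
  ∂[v_2,v_5,v_6] = [v_5,v_6] − [v_2,v_6] + [v_2,v_5].
This gives a 27×18 integer matrix of rank 17; reducing to Smith normal form yields diagonal entries (1,1,1,1,1,1,1,1,1,1,1,1,1,1,1,1,1).

Computing H_k = (kernel of ∂_k) / (image of ∂_{k+1}):

  H_0: rank C_0 − rank ∂_1 = 9 − 8 = 1, and the invariant factors of ∂_1 are all 1, so H_0 = Z.
  H_1: rank ker ∂_1 − rank ∂_2 = (27 − 8) − 17 = 2, and the invariant factors of ∂_2 are all 1, so H_1 = Z^2.
  H_2: rank ker ∂_2 − rank ∂_3 = (18 − 17) − 0 = 1, and there is no ∂_3, so H_2 = Z.

H_0 = Z,  H_1 = Z^2,  H_2 = Z.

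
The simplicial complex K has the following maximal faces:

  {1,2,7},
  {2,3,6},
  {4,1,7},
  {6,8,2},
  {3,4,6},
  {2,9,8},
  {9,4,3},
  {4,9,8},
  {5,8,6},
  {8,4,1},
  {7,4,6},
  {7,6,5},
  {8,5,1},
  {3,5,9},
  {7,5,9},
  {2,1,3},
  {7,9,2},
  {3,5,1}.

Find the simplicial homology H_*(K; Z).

K has 9 vertices, 27 edges, 18 triangles.
rank ∂_0 = 0, rank ∂_1 = 8 ⇒ b_0 = 9 − 0 − 8 = 1; all invariant factors of ∂_1 are 1 so no torsion. So H_0 ≅ Z.
rank ∂_1 = 8, rank ∂_2 = 17 ⇒ b_1 = 27 − 8 − 17 = 2; all invariant factors of ∂_2 are 1 so no torsion. So H_1 ≅ Z^2.
rank ∂_2 = 17, rank ∂_3 = 0 ⇒ b_2 = 18 − 17 − 0 = 1. So H_2 ≅ Z.

H_0 ≅ Z,  H_1 ≅ Z^2,  H_2 ≅ Z.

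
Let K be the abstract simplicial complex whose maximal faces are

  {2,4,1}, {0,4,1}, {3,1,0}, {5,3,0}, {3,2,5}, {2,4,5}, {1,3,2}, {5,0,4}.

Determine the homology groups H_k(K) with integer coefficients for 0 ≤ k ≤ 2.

H_0 ≅ Z,  H_1 = 0,  H_2 ≅ Z.

Take the total order 0 < 1 < 2 < 3 < 4 < 5 on the vertex set. Then K (dimension 2) consists of the simplices:

  0-simplices (6): [0], [1], [2], [3], [4], [5]
  1-simplices (12): [0,1], [0,3], [0,4], [0,5], [1,2], [1,3], [1,4], [2,3], [2,4], [2,5], [3,5], [4,5]
  2-simplices (8): [0,1,3], [0,1,4], [0,3,5], [0,4,5], [1,2,3], [1,2,4], [2,3,5], [2,4,5]

giving chain groups C_0 ≅ Z^6, C_1 ≅ Z^12, C_2 ≅ Z^8.

The boundary map ∂_1: C_1 → C_0 maps an edge to its endpoints' difference, ∂[p,q] = q − p. For instance
  ∂[2,4] = [4] − [2].
The resulting 6×12 matrix has rank 5, and its Smith normal form has invariant factors (1,1,1,1,1).

∂_2: C_2 → C_1 sends each 2-simplex [p,q,r] to [q,r] − [p,r] + [p,q]. For instance
  ∂[0,3,5] = [3,5] − [0,5] + [0,3],
  ∂[1,2,4] = [2,4] − [1,4] + [1,2].
The resulting 12×8 matrix has rank 7, and its Smith normal form has invariant factors (1,1,1,1,1,1,1).

Computing H_k = (kernel of ∂_k) / (image of ∂_{k+1}):

  H_0: rank C_0 − rank ∂_1 = 6 − 5 = 1, and the invariant factors of ∂_1 are all 1, so H_0 = Z.
  H_1: rank ker ∂_1 − rank ∂_2 = (12 − 5) − 7 = 0, and the invariant factors of ∂_2 are all 1, so H_1 = 0.
  H_2: rank ker ∂_2 − rank ∂_3 = (8 − 7) − 0 = 1, and there is no ∂_3, so H_2 = Z.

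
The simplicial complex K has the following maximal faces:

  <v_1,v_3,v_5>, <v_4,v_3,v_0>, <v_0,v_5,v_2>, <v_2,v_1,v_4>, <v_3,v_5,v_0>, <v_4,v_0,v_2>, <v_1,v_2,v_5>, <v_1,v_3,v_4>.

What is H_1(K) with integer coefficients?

K has 6 vertices, 12 edges, 8 triangles.
rank ∂_1 = 5, rank ∂_2 = 7 ⇒ b_1 = 12 − 5 − 7 = 0; all invariant factors of ∂_2 are 1 so no torsion. So H_1 ≅ 0.

H_1 ≅ 0.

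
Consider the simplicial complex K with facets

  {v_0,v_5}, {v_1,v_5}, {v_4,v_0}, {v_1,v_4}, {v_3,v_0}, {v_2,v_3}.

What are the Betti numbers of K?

b_0 = 1, b_1 = 1.

Take the total order v_0 < v_1 < v_2 < v_3 < v_4 < v_5 on the vertex set. Then K (dimension 1) consists of the simplices:

  0-simplices (6): [v_0], [v_1], [v_2], [v_3], [v_4], [v_5]
  1-simplices (6): [v_0,v_3], [v_0,v_4], [v_0,v_5], [v_1,v_4], [v_1,v_5], [v_2,v_3]

Hence C_0 ≅ Z^6, C_1 ≅ Z^6.

The boundary map ∂_1: C_1 → C_0 maps an edge to its endpoints' difference, ∂[p,q] = q − p. For instance
  ∂[v_0,v_3] = [v_3] − [v_0].
As a 6×6 matrix over Z this has rank 5, with invariant factors (1,1,1,1,1).

Computing H_k = (kernel of ∂_k) / (image of ∂_{k+1}):

  H_0: rank C_0 − rank ∂_1 = 6 − 5 = 1, and the invariant factors of ∂_1 are all 1, so H_0 ≅ Z.
  H_1: rank ker ∂_1 − rank ∂_2 = (6 − 5) − 0 = 1, and there is no ∂_2, so H_1 ≅ Z.

Hence the Betti numbers are b_0 = 1, b_1 = 1.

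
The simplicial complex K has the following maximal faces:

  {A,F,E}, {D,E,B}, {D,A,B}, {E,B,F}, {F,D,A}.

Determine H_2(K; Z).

Order the vertices as A < B < D < E < F. Listing each simplex with vertices in this order, K has dimension 2 with simplices:

  0-simplices (5): A, B, D, E, F
  1-simplices (10): AB, AD, AE, AF, BD, BE, BF, DE, DF, EF
  2-simplices (5): ABD, ADF, AEF, BDE, BEF

so the chain groups are C_0 ≅ Z^5, C_1 ≅ Z^10, C_2 ≅ Z^5.

Boundary ∂_1: C_1 → C_0 sends each edge [p,q] (with p < q) to q − p. For instance
  ∂DF = F − D.
As a 5×10 matrix over Z this has rank 4, with invariant factors (1,1,1,1).

The boundary map ∂_2: C_2 → C_1 acts by ∂[p,q,r] = [q,r] − [p,r] + [p,q]. For instance
  ∂ABD = BD − AD + AB,
  ∂ADF = DF − AF + AD.
The resulting 10×5 matrix has rank 5, and its Smith normal form has invariant factors (1,1,1,1,1).

Reading off H_k = ker ∂_k / im ∂_{k+1}:

  H_2: rank ker ∂_2 − rank ∂_3 = (5 − 5) − 0 = 0, and there is no ∂_3, so H_2 = 0.

H_2 ≅ 0.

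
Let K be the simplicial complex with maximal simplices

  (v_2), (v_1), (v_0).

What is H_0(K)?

H_0 ≅ Z^3.

We work with the vertex ordering v_0 < v_1 < v_2. The simplices of K, each written with vertices in increasing order, are:

  0-simplices (3): [v_0], [v_1], [v_2]

giving chain groups C_0 ≅ Z^3.

From H_k ≅ ker(∂_k) / im(∂_{k+1}) we obtain:

  H_0: rank C_0 − rank ∂_1 = 3 − 0 = 3, and there is no ∂_1, so H_0 ≅ Z^3.

(K is a triangulation of a set of 3 points.)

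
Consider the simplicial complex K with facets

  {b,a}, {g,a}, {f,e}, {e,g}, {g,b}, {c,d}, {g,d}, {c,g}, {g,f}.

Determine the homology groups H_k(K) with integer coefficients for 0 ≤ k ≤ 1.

H_0 ≅ Z,  H_1 ≅ Z^3.

K has 7 vertices, 9 edges.
rank ∂_0 = 0, rank ∂_1 = 6 ⇒ b_0 = 7 − 0 − 6 = 1; all invariant factors of ∂_1 are 1 so no torsion. So H_0 = Z.
rank ∂_1 = 6, rank ∂_2 = 0 ⇒ b_1 = 9 − 6 − 0 = 3. So H_1 = Z^3.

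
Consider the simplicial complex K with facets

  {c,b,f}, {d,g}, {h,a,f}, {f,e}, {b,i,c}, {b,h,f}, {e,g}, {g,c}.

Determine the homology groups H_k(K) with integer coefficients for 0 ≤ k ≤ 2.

H_0 = Z,  H_1 = Z,  H_2 = 0.

Fix the vertex order a < b < c < d < e < f < g < h < i and write every simplex with vertices in increasing order. Then dim K = 2 and the simplices of K are:

  0-simplices (9): a, b, c, d, e, f, g, h, i
  1-simplices (13): af, ah, bc, bf, bh, bi, cf, cg, ci, dg, ef, eg, fh
  2-simplices (4): afh, bcf, bci, bfh

Hence C_0 ≅ Z^9, C_1 ≅ Z^13, C_2 ≅ Z^4.

Boundary ∂_1: C_1 → C_0 sends each edge [p,q] (with p < q) to q − p.
The 9×13 boundary matrix has rank 8 and Smith normal form diag(1,1,1,1,1,1,1,1).

Boundary ∂_2: C_2 → C_1 sends each 2-simplex [p,q,r] to [q,r] − [p,r] + [p,q]. For instance
  ∂bci = ci − bi + bc,
  ∂afh = fh − ah + af.
The 13×4 boundary matrix has rank 4 and Smith normal form diag(1,1,1,1).

Now H_k = ker ∂_k / im ∂_{k+1}, so:

  H_0: rank C_0 − rank ∂_1 = 9 − 8 = 1, and the invariant factors of ∂_1 are all 1, so H_0 ≅ Z.
  H_1: rank ker ∂_1 − rank ∂_2 = (13 − 8) − 4 = 1, and the invariant factors of ∂_2 are all 1, so H_1 ≅ Z.
  H_2: rank ker ∂_2 − rank ∂_3 = (4 − 4) − 0 = 0, and there is no ∂_3, so H_2 ≅ 0.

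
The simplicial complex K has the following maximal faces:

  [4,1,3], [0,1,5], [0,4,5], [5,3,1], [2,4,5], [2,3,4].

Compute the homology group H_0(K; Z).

Order the vertices as 0 < 1 < 2 < 3 < 4 < 5. Listing each simplex with vertices in this order, K has dimension 2 with simplices:

  0-simplices (6): [0], [1], [2], [3], [4], [5]
  1-simplices (12): [0,1], [0,4], [0,5], [1,3], [1,4], [1,5], [2,3], [2,4], [2,5], [3,4], [3,5], [4,5]
  2-simplices (6): [0,1,5], [0,4,5], [1,3,4], [1,3,5], [2,3,4], [2,4,5]

giving chain groups C_0 ≅ Z^6, C_1 ≅ Z^12, C_2 ≅ Z^6.

The boundary map ∂_1: C_1 → C_0 is given by ∂[p,q] = [q] − [p]. For instance
  ∂[3,4] = [4] − [3].
This gives a 6×12 integer matrix of rank 5; reducing to Smith normal form yields diagonal entries (1,1,1,1,1).

∂_2: C_2 → C_1 sends each 2-simplex [p,q,r] to [q,r] − [p,r] + [p,q]. For instance
  ∂[2,4,5] = [4,5] − [2,5] + [2,4],
  ∂[2,3,4] = [3,4] − [2,4] + [2,3].
The 12×6 boundary matrix has rank 6 and Smith normal form diag(1,1,1,1,1,1).

Now H_k = ker ∂_k / im ∂_{k+1}, so:

  H_0: rank C_0 − rank ∂_1 = 6 − 5 = 1, and the invariant factors of ∂_1 are all 1, so H_0 ≅ Z.

H_0 ≅ Z.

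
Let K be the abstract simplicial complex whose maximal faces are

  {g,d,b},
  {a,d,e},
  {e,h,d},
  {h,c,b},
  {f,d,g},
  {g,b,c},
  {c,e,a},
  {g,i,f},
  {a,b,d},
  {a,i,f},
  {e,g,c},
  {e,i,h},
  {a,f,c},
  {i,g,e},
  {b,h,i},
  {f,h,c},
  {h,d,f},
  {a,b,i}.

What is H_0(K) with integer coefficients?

Take the total order a < b < c < d < e < f < g < h < i on the vertex set. Then K (dimension 2) consists of the simplices:

  0-simplices (9): a, b, c, d, e, f, g, h, i
  1-simplices (27): ab, ac, ad, ae, af, ai, bc, bd, bg, bh, bi, ce, cf, cg, ch, de, df, dg, dh, eg, eh, ei, fg, fh, fi, gi, hi
  2-simplices (18): abd, abi, ace, acf, ade, afi, bcg, bch, bdg, bhi, ceg, cfh, deh, dfg, dfh, egi, ehi, fgi

giving chain groups C_0 ≅ Z^9, C_1 ≅ Z^27, C_2 ≅ Z^18.

Boundary ∂_1: C_1 → C_0 is given by ∂[p,q] = [q] − [p].
The 9×27 boundary matrix has rank 8 and Smith normal form diag(1,1,1,1,1,1,1,1).

The boundary map ∂_2: C_2 → C_1 sends each 2-simplex [p,q,r] to [q,r] − [p,r] + [p,q]. For instance
  ∂bhi = hi − bi + bh,
  ∂cfh = fh − ch + cf.
As a 27×18 matrix over Z this has rank 17, with invariant factors (1,1,1,1,1,1,1,1,1,1,1,1,1,1,1,1,1).

From H_k ≅ ker(∂_k) / im(∂_{k+1}) we obtain:

  H_0: rank C_0 − rank ∂_1 = 9 − 8 = 1, and the invariant factors of ∂_1 are all 1, so H_0 ≅ Z.

(K is a triangulation of the torus T^2.)

H_0 ≅ Z.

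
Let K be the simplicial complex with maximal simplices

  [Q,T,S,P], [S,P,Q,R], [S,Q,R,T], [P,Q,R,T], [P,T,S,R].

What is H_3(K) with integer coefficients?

H_3 ≅ Z.

We work with the vertex ordering P < Q < R < S < T. The simplices of K, each written with vertices in increasing order, are:

  0-simplices (5): P, Q, R, S, T
  1-simplices (10): PQ, PR, PS, PT, QR, QS, QT, RS, RT, ST
  2-simplices (10): PQR, PQS, PQT, PRS, PRT, PST, QRS, QRT, QST, RST
  3-simplices (5): PQRS, PQRT, PQST, PRST, QRST

Hence C_0 ≅ Z^5, C_1 ≅ Z^10, C_2 ≅ Z^10, C_3 ≅ Z^5.

Boundary ∂_1: C_1 → C_0 is given by ∂[p,q] = [q] − [p].
As a 5×10 matrix over Z this has rank 4, with invariant factors (1,1,1,1).

Boundary ∂_2: C_2 → C_1 maps a triangle to the signed sum of its edges. For instance
  ∂PRS = RS − PS + PR,
  ∂PQS = QS − PS + PQ.
This gives a 10×10 integer matrix of rank 6; reducing to Smith normal form yields diagonal entries (1,1,1,1,1,1).

∂_3: C_3 → C_2 sends each 3-simplex σ to the alternating sum Σ_i (−1)^i (σ with its i-th vertex removed). For instance
  ∂PQST = QST − PST + PQT − PQS,
  ∂PQRT = QRT − PRT + PQT − PQR.
The 10×5 boundary matrix has rank 4 and Smith normal form diag(1,1,1,1).

Computing H_k = (kernel of ∂_k) / (image of ∂_{k+1}):

  H_3: rank ker ∂_3 − rank ∂_4 = (5 − 4) − 0 = 1, and there is no ∂_4, so H_3 = Z.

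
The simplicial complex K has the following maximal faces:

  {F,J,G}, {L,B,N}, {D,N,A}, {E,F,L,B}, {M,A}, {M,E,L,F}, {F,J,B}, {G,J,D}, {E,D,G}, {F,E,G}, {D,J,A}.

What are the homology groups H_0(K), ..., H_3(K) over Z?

We work with the vertex ordering A < B < D < E < F < G < J < L < M < N. The simplices of K, each written with vertices in increasing order, are:

  0-simplices (10): A, B, D, E, F, G, J, L, M, N
  1-simplices (24): AD, AJ, AM, AN, BE, BF, BJ, BL, BN, DE, DG, DJ, DN, EF, EG, EL, EM, FG, FJ, FL, FM, GJ, LM, LN
  2-simplices (15): ADJ, ADN, BEF, BEL, BFJ, BFL, BLN, DEG, DGJ, EFG, EFL, EFM, ELM, FGJ, FLM
  3-simplices (2): BEFL, EFLM

so the chain groups are C_0 ≅ Z^10, C_1 ≅ Z^24, C_2 ≅ Z^15, C_3 ≅ Z^2.

Boundary ∂_1: C_1 → C_0 is given by ∂[p,q] = [q] − [p].
As a 10×24 matrix over Z this has rank 9, with invariant factors (1,1,1,1,1,1,1,1,1).

∂_2: C_2 → C_1 maps a triangle to the signed sum of its edges. For instance
  ∂BEL = EL − BL + BE,
  ∂DEG = EG − DG + DE.
The resulting 24×15 matrix has rank 13, and its Smith normal form has invariant factors (1,1,1,1,1,1,1,1,1,1,1,1,1).

Boundary ∂_3: C_3 → C_2 sends each 3-simplex σ to the alternating sum Σ_i (−1)^i (σ with its i-th vertex removed). For instance
  ∂EFLM = FLM − ELM + EFM − EFL,
  ∂BEFL = EFL − BFL + BEL − BEF.
The resulting 15×2 matrix has rank 2, and its Smith normal form has invariant factors (1,1).

Now H_k = ker ∂_k / im ∂_{k+1}, so:

  H_0: rank C_0 − rank ∂_1 = 10 − 9 = 1, and the invariant factors of ∂_1 are all 1, so H_0 = Z.
  H_1: rank ker ∂_1 − rank ∂_2 = (24 − 9) − 13 = 2, and the invariant factors of ∂_2 are all 1, so H_1 = Z^2.
  H_2: rank ker ∂_2 − rank ∂_3 = (15 − 13) − 2 = 0, and the invariant factors of ∂_3 are all 1, so H_2 = 0.
  H_3: rank ker ∂_3 − rank ∂_4 = (2 − 2) − 0 = 0, and there is no ∂_4, so H_3 = 0.

As a check, the Euler characteristic is 10 − 24 + 15 − 2 = -1, which agrees with 1 − 2 + 0 − 0 = -1.

H_0 = Z,  H_1 = Z^2,  H_2 = 0,  H_3 = 0.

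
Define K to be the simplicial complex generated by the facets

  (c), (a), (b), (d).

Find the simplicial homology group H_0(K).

H_0 = Z^4.

Order the vertices as a < b < c < d. Listing each simplex with vertices in this order, K has dimension 0 with simplices:

  0-simplices (4): a, b, c, d

so the chain groups are C_0 ≅ Z^4.

Now H_k = ker ∂_k / im ∂_{k+1}, so:

  H_0: rank C_0 − rank ∂_1 = 4 − 0 = 4, and there is no ∂_1, so H_0 = Z^4.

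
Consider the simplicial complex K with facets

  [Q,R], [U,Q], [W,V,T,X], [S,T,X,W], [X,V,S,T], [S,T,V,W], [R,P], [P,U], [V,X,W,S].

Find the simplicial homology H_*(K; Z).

We work with the vertex ordering P < Q < R < S < T < U < V < W < X. The simplices of K, each written with vertices in increasing order, are:

  0-simplices (9): P, Q, R, S, T, U, V, W, X
  1-simplices (14): PR, PU, QR, QU, ST, SV, SW, SX, TV, TW, TX, VW, VX, WX
  2-simplices (10): STV, STW, STX, SVW, SVX, SWX, TVW, TVX, TWX, VWX
  3-simplices (5): STVW, STVX, STWX, SVWX, TVWX

so the chain groups are C_0 ≅ Z^9, C_1 ≅ Z^14, C_2 ≅ Z^10, C_3 ≅ Z^5.

Boundary ∂_1: C_1 → C_0 maps an edge to its endpoints' difference, ∂[p,q] = q − p. For instance
  ∂QR = R − Q.
The 9×14 boundary matrix has rank 7 and Smith normal form diag(1,1,1,1,1,1,1).

The boundary map ∂_2: C_2 → C_1 acts by ∂[p,q,r] = [q,r] − [p,r] + [p,q]. For instance
  ∂STW = TW − SW + ST,
  ∂TVW = VW − TW + TV.
The resulting 14×10 matrix has rank 6, and its Smith normal form has invariant factors (1,1,1,1,1,1).

The boundary map ∂_3: C_3 → C_2 sends each 3-simplex σ to the alternating sum Σ_i (−1)^i (σ with its i-th vertex removed). For instance
  ∂SVWX = VWX − SWX + SVX − SVW,
  ∂TVWX = VWX − TWX + TVX − TVW.
The resulting 10×5 matrix has rank 4, and its Smith normal form has invariant factors (1,1,1,1).

From H_k ≅ ker(∂_k) / im(∂_{k+1}) we obtain:

  H_0: rank C_0 − rank ∂_1 = 9 − 7 = 2, and the invariant factors of ∂_1 are all 1, so H_0 = Z^2.
  H_1: rank ker ∂_1 − rank ∂_2 = (14 − 7) − 6 = 1, and the invariant factors of ∂_2 are all 1, so H_1 = Z.
  H_2: rank ker ∂_2 − rank ∂_3 = (10 − 6) − 4 = 0, and the invariant factors of ∂_3 are all 1, so H_2 = 0.
  H_3: rank ker ∂_3 − rank ∂_4 = (5 − 4) − 0 = 1, and there is no ∂_4, so H_3 = Z.

H_0 ≅ Z^2,  H_1 ≅ Z,  H_2 = 0,  H_3 ≅ Z.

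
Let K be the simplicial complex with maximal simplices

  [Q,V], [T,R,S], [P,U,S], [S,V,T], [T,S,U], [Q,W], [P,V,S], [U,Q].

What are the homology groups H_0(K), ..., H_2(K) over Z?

H_0 ≅ Z,  H_1 ≅ Z,  H_2 = 0.

Fix the vertex order P < Q < R < S < T < U < V < W and write every simplex with vertices in increasing order. Then dim K = 2 and the simplices of K are:

  0-simplices (8): P, Q, R, S, T, U, V, W
  1-simplices (13): PS, PU, PV, QU, QV, QW, RS, RT, ST, SU, SV, TU, TV
  2-simplices (5): PSU, PSV, RST, STU, STV

so the chain groups are C_0 ≅ Z^8, C_1 ≅ Z^13, C_2 ≅ Z^5.

The boundary map ∂_1: C_1 → C_0 sends each edge [p,q] (with p < q) to q − p.
The resulting 8×13 matrix has rank 7, and its Smith normal form has invariant factors (1,1,1,1,1,1,1).

∂_2: C_2 → C_1 maps a triangle to the signed sum of its edges. For instance
  ∂RST = ST − RT + RS,
  ∂STV = TV − SV + ST.
The 13×5 boundary matrix has rank 5 and Smith normal form diag(1,1,1,1,1).

Computing H_k = (kernel of ∂_k) / (image of ∂_{k+1}):

  H_0: rank C_0 − rank ∂_1 = 8 − 7 = 1, and the invariant factors of ∂_1 are all 1, so H_0 ≅ Z.
  H_1: rank ker ∂_1 − rank ∂_2 = (13 − 7) − 5 = 1, and the invariant factors of ∂_2 are all 1, so H_1 ≅ Z.
  H_2: rank ker ∂_2 − rank ∂_3 = (5 − 5) − 0 = 0, and there is no ∂_3, so H_2 ≅ 0.

As a check, the Euler characteristic is 8 − 13 + 5 = 0, which agrees with 1 − 1 + 0 = 0.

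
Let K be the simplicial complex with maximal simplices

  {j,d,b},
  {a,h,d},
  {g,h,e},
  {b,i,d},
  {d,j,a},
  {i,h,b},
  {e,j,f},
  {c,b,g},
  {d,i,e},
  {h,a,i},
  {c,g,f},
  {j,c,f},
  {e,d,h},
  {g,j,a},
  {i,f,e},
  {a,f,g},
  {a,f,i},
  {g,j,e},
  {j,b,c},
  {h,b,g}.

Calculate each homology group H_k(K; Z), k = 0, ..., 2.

K has 10 vertices, 30 edges, 20 triangles.
rank ∂_0 = 0, rank ∂_1 = 9 ⇒ b_0 = 10 − 0 − 9 = 1; all invariant factors of ∂_1 are 1 so no torsion. So H_0 ≅ Z.
rank ∂_1 = 9, rank ∂_2 = 20 ⇒ b_1 = 30 − 9 − 20 = 1; ∂_2 has invariant factor(s) [2] giving torsion. So H_1 ≅ Z ⊕ Z/2.
rank ∂_2 = 20, rank ∂_3 = 0 ⇒ b_2 = 20 − 20 − 0 = 0. So H_2 ≅ 0.

H_0 ≅ Z,  H_1 ≅ Z ⊕ Z/2,  H_2 = 0.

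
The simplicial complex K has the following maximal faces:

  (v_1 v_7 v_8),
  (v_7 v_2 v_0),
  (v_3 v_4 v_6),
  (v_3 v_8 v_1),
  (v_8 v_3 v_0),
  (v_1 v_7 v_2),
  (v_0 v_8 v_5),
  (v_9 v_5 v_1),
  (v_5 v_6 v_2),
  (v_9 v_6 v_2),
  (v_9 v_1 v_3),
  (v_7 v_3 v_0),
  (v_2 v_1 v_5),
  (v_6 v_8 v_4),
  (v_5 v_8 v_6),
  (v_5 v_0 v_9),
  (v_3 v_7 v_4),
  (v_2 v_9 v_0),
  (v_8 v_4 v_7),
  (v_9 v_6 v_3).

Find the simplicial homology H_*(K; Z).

Order the vertices as v_0 < v_1 < v_2 < v_3 < v_4 < v_5 < v_6 < v_7 < v_8 < v_9. Listing each simplex with vertices in this order, K has dimension 2 with simplices:

  0-simplices (10): [v_0], [v_1], [v_2], [v_3], [v_4], [v_5], [v_6], [v_7], [v_8], [v_9]
  1-simplices (30): (30 of them)
  2-simplices (20): (20 of them)

Hence C_0 ≅ Z^10, C_1 ≅ Z^30, C_2 ≅ Z^20.

Boundary ∂_1: C_1 → C_0 is given by ∂[p,q] = [q] − [p]. For instance
  ∂[v_5,v_8] = [v_8] − [v_5].
The resulting 10×30 matrix has rank 9, and its Smith normal form has invariant factors (1,1,1,1,1,1,1,1,1).

Boundary ∂_2: C_2 → C_1 maps a triangle to the signed sum of its edges. For instance
  ∂[v_3,v_6,v_9] = [v_6,v_9] − [v_3,v_9] + [v_3,v_6],
  ∂[v_1,v_2,v_7] = [v_2,v_7] − [v_1,v_7] + [v_1,v_2].
As a 30×20 matrix over Z this has rank 20, with invariant factors (1,1,1,1,1,1,1,1,1,1,1,1,1,1,1,1,1,1,1,2).

Now H_k = ker ∂_k / im ∂_{k+1}, so:

  H_0: rank C_0 − rank ∂_1 = 10 − 9 = 1, and the invariant factors of ∂_1 are all 1, so H_0 = Z.
  H_1: rank ker ∂_1 − rank ∂_2 = (30 − 9) − 20 = 1, and ∂_2 has invariant factor 2 > 1, so H_1 = Z ⊕ Z/2.
  H_2: rank ker ∂_2 − rank ∂_3 = (20 − 20) − 0 = 0, and there is no ∂_3, so H_2 = 0.

As a check, the Euler characteristic is 10 − 30 + 20 = 0, which agrees with 1 − 1 + 0 = 0.

H_0 = Z,  H_1 = Z ⊕ Z/2,  H_2 = 0.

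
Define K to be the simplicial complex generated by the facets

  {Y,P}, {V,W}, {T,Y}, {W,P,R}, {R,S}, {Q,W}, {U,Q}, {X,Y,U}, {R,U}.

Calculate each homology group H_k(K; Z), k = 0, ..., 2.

H_0 ≅ Z,  H_1 ≅ Z^2,  H_2 = 0.

Take the total order P < Q < R < S < T < U < V < W < X < Y on the vertex set. Then K (dimension 2) consists of the simplices:

  0-simplices (10): P, Q, R, S, T, U, V, W, X, Y
  1-simplices (13): PR, PW, PY, QU, QW, RS, RU, RW, TY, UX, UY, VW, XY
  2-simplices (2): PRW, UXY

Hence C_0 ≅ Z^10, C_1 ≅ Z^13, C_2 ≅ Z^2.

The boundary map ∂_1: C_1 → C_0 maps an edge to its endpoints' difference, ∂[p,q] = q − p. For instance
  ∂PR = R − P.
The 10×13 boundary matrix has rank 9 and Smith normal form diag(1,1,1,1,1,1,1,1,1).

Boundary ∂_2: C_2 → C_1 acts by ∂[p,q,r] = [q,r] − [p,r] + [p,q]. For instance
  ∂UXY = XY − UY + UX,
  ∂PRW = RW − PW + PR.
The 13×2 boundary matrix has rank 2 and Smith normal form diag(1,1).

Reading off H_k = ker ∂_k / im ∂_{k+1}:

  H_0: rank C_0 − rank ∂_1 = 10 − 9 = 1, and the invariant factors of ∂_1 are all 1, so H_0 = Z.
  H_1: rank ker ∂_1 − rank ∂_2 = (13 − 9) − 2 = 2, and the invariant factors of ∂_2 are all 1, so H_1 = Z^2.
  H_2: rank ker ∂_2 − rank ∂_3 = (2 − 2) − 0 = 0, and there is no ∂_3, so H_2 = 0.

As a check, the Euler characteristic is 10 − 13 + 2 = -1, which agrees with 1 − 2 + 0 = -1.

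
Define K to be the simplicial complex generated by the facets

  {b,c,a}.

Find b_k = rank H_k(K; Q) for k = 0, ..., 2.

Take the total order a < b < c on the vertex set. Then K (dimension 2) consists of the simplices:

  0-simplices (3): a, b, c
  1-simplices (3): ab, ac, bc
  2-simplices (1): abc

giving chain groups C_0 ≅ Z^3, C_1 ≅ Z^3, C_2 ≅ Z^1.

The boundary map ∂_1: C_1 → C_0 sends each edge [p,q] (with p < q) to q − p.
The 3×3 boundary matrix has rank 2 and Smith normal form diag(1,1).

The boundary map ∂_2: C_2 → C_1 maps a triangle to the signed sum of its edges. For instance
  ∂abc = bc − ac + ab.
The resulting 3×1 matrix has rank 1, and its Smith normal form has invariant factors (1).

From H_k ≅ ker(∂_k) / im(∂_{k+1}) we obtain:

  H_0: rank C_0 − rank ∂_1 = 3 − 2 = 1, and the invariant factors of ∂_1 are all 1, so H_0 ≅ Z.
  H_1: rank ker ∂_1 − rank ∂_2 = (3 − 2) − 1 = 0, and the invariant factors of ∂_2 are all 1, so H_1 ≅ 0.
  H_2: rank ker ∂_2 − rank ∂_3 = (1 − 1) − 0 = 0, and there is no ∂_3, so H_2 ≅ 0.

Hence the Betti numbers are b_0 = 1, b_1 = 0, b_2 = 0.

b_0 = 1, b_1 = 0, b_2 = 0.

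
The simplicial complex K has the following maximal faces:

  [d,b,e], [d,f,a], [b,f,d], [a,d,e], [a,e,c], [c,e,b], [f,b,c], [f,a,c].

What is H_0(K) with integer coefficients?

H_0 ≅ Z.

Fix the vertex order a < b < c < d < e < f and write every simplex with vertices in increasing order. Then dim K = 2 and the simplices of K are:

  0-simplices (6): a, b, c, d, e, f
  1-simplices (12): ac, ad, ae, af, bc, bd, be, bf, ce, cf, de, df
  2-simplices (8): ace, acf, ade, adf, bce, bcf, bde, bdf

Hence C_0 ≅ Z^6, C_1 ≅ Z^12, C_2 ≅ Z^8.

Boundary ∂_1: C_1 → C_0 sends each edge [p,q] (with p < q) to q − p. For instance
  ∂bc = c − b.
The resulting 6×12 matrix has rank 5, and its Smith normal form has invariant factors (1,1,1,1,1).

∂_2: C_2 → C_1 acts by ∂[p,q,r] = [q,r] − [p,r] + [p,q]. For instance
  ∂bdf = df − bf + bd,
  ∂bde = de − be + bd.
The 12×8 boundary matrix has rank 7 and Smith normal form diag(1,1,1,1,1,1,1).

Reading off H_k = ker ∂_k / im ∂_{k+1}:

  H_0: rank C_0 − rank ∂_1 = 6 − 5 = 1, and the invariant factors of ∂_1 are all 1, so H_0 ≅ Z.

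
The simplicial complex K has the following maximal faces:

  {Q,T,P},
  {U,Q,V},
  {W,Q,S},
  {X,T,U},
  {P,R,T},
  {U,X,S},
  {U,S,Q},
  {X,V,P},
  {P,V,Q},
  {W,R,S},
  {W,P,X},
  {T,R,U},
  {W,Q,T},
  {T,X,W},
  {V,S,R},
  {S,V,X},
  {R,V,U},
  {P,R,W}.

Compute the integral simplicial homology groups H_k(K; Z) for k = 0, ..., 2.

Take the total order P < Q < R < S < T < U < V < W < X on the vertex set. Then K (dimension 2) consists of the simplices:

  0-simplices (9): P, Q, R, S, T, U, V, W, X
  1-simplices (27): PQ, PR, PT, PV, PW, PX, QS, QT, QU, QV, QW, RS, RT, RU, RV, RW, SU, SV, SW, SX, TU, TW, TX, UV, UX, VX, WX
  2-simplices (18): PQT, PQV, PRT, PRW, PVX, PWX, QSU, QSW, QTW, QUV, RSV, RSW, RTU, RUV, SUX, SVX, TUX, TWX

Hence C_0 ≅ Z^9, C_1 ≅ Z^27, C_2 ≅ Z^18.

The boundary map ∂_1: C_1 → C_0 maps an edge to its endpoints' difference, ∂[p,q] = q − p. For instance
  ∂PR = R − P.
This gives a 9×27 integer matrix of rank 8; reducing to Smith normal form yields diagonal entries (1,1,1,1,1,1,1,1).

Boundary ∂_2: C_2 → C_1 maps a triangle to the signed sum of its edges. For instance
  ∂PRT = RT − PT + PR,
  ∂PWX = WX − PX + PW.
This gives a 27×18 integer matrix of rank 18; reducing to Smith normal form yields diagonal entries (1,1,1,1,1,1,1,1,1,1,1,1,1,1,1,1,1,2).

Now H_k = ker ∂_k / im ∂_{k+1}, so:

  H_0: rank C_0 − rank ∂_1 = 9 − 8 = 1, and the invariant factors of ∂_1 are all 1, so H_0 = Z.
  H_1: rank ker ∂_1 − rank ∂_2 = (27 − 8) − 18 = 1, and ∂_2 has invariant factor 2 > 1, so H_1 = Z ⊕ Z/2.
  H_2: rank ker ∂_2 − rank ∂_3 = (18 − 18) − 0 = 0, and there is no ∂_3, so H_2 = 0.

As a check, the Euler characteristic is 9 − 27 + 18 = 0, which agrees with 1 − 1 + 0 = 0.

H_0 = Z,  H_1 = Z ⊕ Z/2,  H_2 = 0.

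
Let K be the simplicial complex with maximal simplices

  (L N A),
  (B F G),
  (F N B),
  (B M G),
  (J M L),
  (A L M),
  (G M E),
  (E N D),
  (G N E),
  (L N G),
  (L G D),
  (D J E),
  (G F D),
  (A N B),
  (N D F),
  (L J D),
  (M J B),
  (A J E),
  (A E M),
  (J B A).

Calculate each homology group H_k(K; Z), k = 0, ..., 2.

Fix the vertex order A < B < D < E < F < G < J < L < M < N and write every simplex with vertices in increasing order. Then dim K = 2 and the simplices of K are:

  0-simplices (10): A, B, D, E, F, G, J, L, M, N
  1-simplices (30): AB, AE, AJ, AL, AM, AN, BF, BG, BJ, BM, BN, DE, DF, DG, DJ, DL, DN, EG, EJ, EM, EN, FG, FN, GL, GM, GN, JL, JM, LM, LN
  2-simplices (20): ABJ, ABN, AEJ, AEM, ALM, ALN, BFG, BFN, BGM, BJM, DEJ, DEN, DFG, DFN, DGL, DJL, EGM, EGN, GLN, JLM

so the chain groups are C_0 ≅ Z^10, C_1 ≅ Z^30, C_2 ≅ Z^20.

∂_1: C_1 → C_0 maps an edge to its endpoints' difference, ∂[p,q] = q − p. For instance
  ∂EN = N − E.
The resulting 10×30 matrix has rank 9, and its Smith normal form has invariant factors (1,1,1,1,1,1,1,1,1).

The boundary map ∂_2: C_2 → C_1 maps a triangle to the signed sum of its edges. For instance
  ∂AEM = EM − AM + AE,
  ∂BGM = GM − BM + BG.
The 30×20 boundary matrix has rank 20 and Smith normal form diag(1,1,1,1,1,1,1,1,1,1,1,1,1,1,1,1,1,1,1,2).

Computing H_k = (kernel of ∂_k) / (image of ∂_{k+1}):

  H_0: rank C_0 − rank ∂_1 = 10 − 9 = 1, and the invariant factors of ∂_1 are all 1, so H_0 ≅ Z.
  H_1: rank ker ∂_1 − rank ∂_2 = (30 − 9) − 20 = 1, and ∂_2 has invariant factor 2 > 1, so H_1 ≅ Z ⊕ Z/2.
  H_2: rank ker ∂_2 − rank ∂_3 = (20 − 20) − 0 = 0, and there is no ∂_3, so H_2 ≅ 0.

H_0 ≅ Z,  H_1 ≅ Z ⊕ Z/2,  H_2 = 0.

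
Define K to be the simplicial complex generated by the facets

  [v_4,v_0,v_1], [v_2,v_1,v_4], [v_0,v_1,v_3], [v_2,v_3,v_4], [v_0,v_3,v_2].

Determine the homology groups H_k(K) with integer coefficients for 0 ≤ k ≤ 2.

We work with the vertex ordering v_0 < v_1 < v_2 < v_3 < v_4. The simplices of K, each written with vertices in increasing order, are:

  0-simplices (5): [v_0], [v_1], [v_2], [v_3], [v_4]
  1-simplices (10): [v_0,v_1], [v_0,v_2], [v_0,v_3], [v_0,v_4], [v_1,v_2], [v_1,v_3], [v_1,v_4], [v_2,v_3], [v_2,v_4], [v_3,v_4]
  2-simplices (5): [v_0,v_1,v_3], [v_0,v_1,v_4], [v_0,v_2,v_3], [v_1,v_2,v_4], [v_2,v_3,v_4]

giving chain groups C_0 ≅ Z^5, C_1 ≅ Z^10, C_2 ≅ Z^5.

∂_1: C_1 → C_0 maps an edge to its endpoints' difference, ∂[p,q] = q − p.
As a 5×10 matrix over Z this has rank 4, with invariant factors (1,1,1,1).

Boundary ∂_2: C_2 → C_1 sends each 2-simplex [p,q,r] to [q,r] − [p,r] + [p,q]. For instance
  ∂[v_1,v_2,v_4] = [v_2,v_4] − [v_1,v_4] + [v_1,v_2],
  ∂[v_0,v_1,v_4] = [v_1,v_4] − [v_0,v_4] + [v_0,v_1].
This gives a 10×5 integer matrix of rank 5; reducing to Smith normal form yields diagonal entries (1,1,1,1,1).

Computing H_k = (kernel of ∂_k) / (image of ∂_{k+1}):

  H_0: rank C_0 − rank ∂_1 = 5 − 4 = 1, and the invariant factors of ∂_1 are all 1, so H_0 ≅ Z.
  H_1: rank ker ∂_1 − rank ∂_2 = (10 − 4) − 5 = 1, and the invariant factors of ∂_2 are all 1, so H_1 ≅ Z.
  H_2: rank ker ∂_2 − rank ∂_3 = (5 − 5) − 0 = 0, and there is no ∂_3, so H_2 ≅ 0.

As a check, the Euler characteristic is 5 − 10 + 5 = 0, which agrees with 1 − 1 + 0 = 0.

H_0 ≅ Z,  H_1 ≅ Z,  H_2 = 0.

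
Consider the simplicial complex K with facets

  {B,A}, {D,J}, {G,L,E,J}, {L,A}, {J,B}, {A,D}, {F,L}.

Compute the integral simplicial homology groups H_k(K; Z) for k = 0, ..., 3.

Fix the vertex order A < B < D < E < F < G < J < L and write every simplex with vertices in increasing order. Then dim K = 3 and the simplices of K are:

  0-simplices (8): A, B, D, E, F, G, J, L
  1-simplices (12): AB, AD, AL, BJ, DJ, EG, EJ, EL, FL, GJ, GL, JL
  2-simplices (4): EGJ, EGL, EJL, GJL
  3-simplices (1): EGJL

Hence C_0 ≅ Z^8, C_1 ≅ Z^12, C_2 ≅ Z^4, C_3 ≅ Z^1.

∂_1: C_1 → C_0 is given by ∂[p,q] = [q] − [p].
The resulting 8×12 matrix has rank 7, and its Smith normal form has invariant factors (1,1,1,1,1,1,1).

Boundary ∂_2: C_2 → C_1 maps a triangle to the signed sum of its edges. For instance
  ∂EGL = GL − EL + EG,
  ∂EGJ = GJ − EJ + EG.
The 12×4 boundary matrix has rank 3 and Smith normal form diag(1,1,1).

∂_3: C_3 → C_2 sends each 3-simplex σ to the alternating sum Σ_i (−1)^i (σ with its i-th vertex removed). For instance
  ∂EGJL = GJL − EJL + EGL − EGJ.
As a 4×1 matrix over Z this has rank 1, with invariant factors (1).

Computing H_k = (kernel of ∂_k) / (image of ∂_{k+1}):

  H_0: rank C_0 − rank ∂_1 = 8 − 7 = 1, and the invariant factors of ∂_1 are all 1, so H_0 ≅ Z.
  H_1: rank ker ∂_1 − rank ∂_2 = (12 − 7) − 3 = 2, and the invariant factors of ∂_2 are all 1, so H_1 ≅ Z^2.
  H_2: rank ker ∂_2 − rank ∂_3 = (4 − 3) − 1 = 0, and the invariant factors of ∂_3 are all 1, so H_2 ≅ 0.
  H_3: rank ker ∂_3 − rank ∂_4 = (1 − 1) − 0 = 0, and there is no ∂_4, so H_3 ≅ 0.

H_0 ≅ Z,  H_1 ≅ Z^2,  H_2 = 0,  H_3 = 0.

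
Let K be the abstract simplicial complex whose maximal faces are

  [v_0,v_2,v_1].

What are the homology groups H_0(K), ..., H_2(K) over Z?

Order the vertices as v_0 < v_1 < v_2. Listing each simplex with vertices in this order, K has dimension 2 with simplices:

  0-simplices (3): [v_0], [v_1], [v_2]
  1-simplices (3): [v_0,v_1], [v_0,v_2], [v_1,v_2]
  2-simplices (1): [v_0,v_1,v_2]

giving chain groups C_0 ≅ Z^3, C_1 ≅ Z^3, C_2 ≅ Z^1.

Boundary ∂_1: C_1 → C_0 maps an edge to its endpoints' difference, ∂[p,q] = q − p. For instance
  ∂[v_0,v_2] = [v_2] − [v_0].
This gives a 3×3 integer matrix of rank 2; reducing to Smith normal form yields diagonal entries (1,1).

The boundary map ∂_2: C_2 → C_1 acts by ∂[p,q,r] = [q,r] − [p,r] + [p,q]. For instance
  ∂[v_0,v_1,v_2] = [v_1,v_2] − [v_0,v_2] + [v_0,v_1].
As a 3×1 matrix over Z this has rank 1, with invariant factors (1).

From H_k ≅ ker(∂_k) / im(∂_{k+1}) we obtain:

  H_0: rank C_0 − rank ∂_1 = 3 − 2 = 1, and the invariant factors of ∂_1 are all 1, so H_0 = Z.
  H_1: rank ker ∂_1 − rank ∂_2 = (3 − 2) − 1 = 0, and the invariant factors of ∂_2 are all 1, so H_1 = 0.
  H_2: rank ker ∂_2 − rank ∂_3 = (1 − 1) − 0 = 0, and there is no ∂_3, so H_2 = 0.

H_0 = Z,  H_1 = 0,  H_2 = 0.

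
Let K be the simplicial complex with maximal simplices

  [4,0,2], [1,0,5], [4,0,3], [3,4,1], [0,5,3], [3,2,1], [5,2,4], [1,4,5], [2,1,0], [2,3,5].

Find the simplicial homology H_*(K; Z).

H_0 ≅ Z,  H_1 ≅ Z/2,  H_2 = 0.

Take the total order 0 < 1 < 2 < 3 < 4 < 5 on the vertex set. Then K (dimension 2) consists of the simplices:

  0-simplices (6): [0], [1], [2], [3], [4], [5]
  1-simplices (15): [0,1], [0,2], [0,3], [0,4], [0,5], [1,2], [1,3], [1,4], [1,5], [2,3], [2,4], [2,5], [3,4], [3,5], [4,5]
  2-simplices (10): [0,1,2], [0,1,5], [0,2,4], [0,3,4], [0,3,5], [1,2,3], [1,3,4], [1,4,5], [2,3,5], [2,4,5]

so the chain groups are C_0 ≅ Z^6, C_1 ≅ Z^15, C_2 ≅ Z^10.

∂_1: C_1 → C_0 is given by ∂[p,q] = [q] − [p].
This gives a 6×15 integer matrix of rank 5; reducing to Smith normal form yields diagonal entries (1,1,1,1,1).

Boundary ∂_2: C_2 → C_1 acts by ∂[p,q,r] = [q,r] − [p,r] + [p,q]. For instance
  ∂[0,1,5] = [1,5] − [0,5] + [0,1],
  ∂[2,3,5] = [3,5] − [2,5] + [2,3].
The resulting 15×10 matrix has rank 10, and its Smith normal form has invariant factors (1,1,1,1,1,1,1,1,1,2).

From H_k ≅ ker(∂_k) / im(∂_{k+1}) we obtain:

  H_0: rank C_0 − rank ∂_1 = 6 − 5 = 1, and the invariant factors of ∂_1 are all 1, so H_0 ≅ Z.
  H_1: rank ker ∂_1 − rank ∂_2 = (15 − 5) − 10 = 0, and ∂_2 has invariant factor 2 > 1, so H_1 ≅ Z/2.
  H_2: rank ker ∂_2 − rank ∂_3 = (10 − 10) − 0 = 0, and there is no ∂_3, so H_2 ≅ 0.

As a check, the Euler characteristic is 6 − 15 + 10 = 1, which agrees with 1 − 0 + 0 = 1.
(K is a triangulation of the real projective plane RP^2.)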